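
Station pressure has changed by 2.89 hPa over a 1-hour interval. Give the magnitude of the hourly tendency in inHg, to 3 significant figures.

0.0853 inHg per hour

2.89 hPa / 1 h × 0.02953 inHg/hPa = 0.0853 inHg/h.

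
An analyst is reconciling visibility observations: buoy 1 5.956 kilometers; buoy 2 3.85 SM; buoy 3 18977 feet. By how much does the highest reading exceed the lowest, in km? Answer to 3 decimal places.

0.412 km

buoy 2: 3.85 SM = 6.19597 km.
buoy 3: 18977 ft = 5.78419 km.
Spread: 6.19597 − 5.78419 = 0.412 km.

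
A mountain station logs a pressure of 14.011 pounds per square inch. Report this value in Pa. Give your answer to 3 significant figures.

1 psi = 6894.76 Pa, so 14.011 × 6894.76 = 96600 Pa.

96600 Pa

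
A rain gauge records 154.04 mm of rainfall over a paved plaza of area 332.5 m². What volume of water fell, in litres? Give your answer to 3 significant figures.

51200 litres

1 mm over 1 m² is 1 L, so volume = 154.04 × 332.5 = 51218.3 L ≈ 51200 L.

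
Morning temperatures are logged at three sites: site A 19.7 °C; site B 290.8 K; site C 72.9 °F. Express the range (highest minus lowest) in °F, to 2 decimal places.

site B: 290.8 K = 17.650 °C.
site C: 72.9 °F = 22.722 °C.
Spread: 22.722 − 17.650 = 5.072 °C = 9.13 °F.

9.13 °F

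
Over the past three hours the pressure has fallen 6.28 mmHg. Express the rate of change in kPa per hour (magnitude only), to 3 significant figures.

6.28 mmHg / 3 h × 0.133322 kPa/mmHg = 0.279 kPa/h.

0.279 kPa per hour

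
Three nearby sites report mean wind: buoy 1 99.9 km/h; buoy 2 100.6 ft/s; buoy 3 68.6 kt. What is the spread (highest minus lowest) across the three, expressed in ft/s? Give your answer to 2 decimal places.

buoy 1: 99.9 km/h = 91.0433 ft/s.
buoy 3: 68.6 kt = 115.7838 ft/s.
Spread: 115.7838 − 91.0433 = 24.74 ft/s.

24.74 ft/s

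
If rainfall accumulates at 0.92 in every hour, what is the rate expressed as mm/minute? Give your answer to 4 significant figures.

0.92 in/hour × 25.4 mm/in × 0.0166667 hour/minute = 0.3895 mm/minute.

0.3895 mm/minute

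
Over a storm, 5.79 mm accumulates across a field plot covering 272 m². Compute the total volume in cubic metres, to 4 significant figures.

1 mm over 1 m² is 1 L, so volume = 5.79 × 272 = 1574.88 L = 1.575 m³.

1.575 cubic metres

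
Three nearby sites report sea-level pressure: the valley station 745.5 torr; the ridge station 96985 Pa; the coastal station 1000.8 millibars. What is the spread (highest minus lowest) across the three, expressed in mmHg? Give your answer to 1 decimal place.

the ridge station: 96985 Pa = 727.447 mmHg.
the coastal station: 1000.8 mb = 750.662 mmHg.
Spread: 750.662 − 727.447 = 23.2 mmHg.

23.2 mmHg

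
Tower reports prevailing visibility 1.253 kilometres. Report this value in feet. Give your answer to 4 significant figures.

4111 ft

1 km = 3280.84 ft, so 1.253 × 3280.84 = 4111 ft.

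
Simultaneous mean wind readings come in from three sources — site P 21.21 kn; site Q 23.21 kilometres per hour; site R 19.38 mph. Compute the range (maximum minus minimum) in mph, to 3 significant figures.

9.99 mph

site P: 21.21 kt = 24.4080 mph.
site Q: 23.21 km/h = 14.4220 mph.
Spread: 24.4080 − 14.4220 = 9.99 mph.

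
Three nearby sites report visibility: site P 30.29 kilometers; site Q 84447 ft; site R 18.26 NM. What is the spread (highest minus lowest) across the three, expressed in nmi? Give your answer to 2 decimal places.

4.36 nmi

site P: 30.29 km = 16.3553 nmi.
site Q: 84447 ft = 13.8982 nmi.
Spread: 18.2600 − 13.8982 = 4.36 nmi.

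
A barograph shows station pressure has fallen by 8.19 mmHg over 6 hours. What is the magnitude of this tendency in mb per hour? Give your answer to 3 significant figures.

8.19 mmHg / 6 h × 1.33322 mb/mmHg = 1.82 mb/h.

1.82 mb per hour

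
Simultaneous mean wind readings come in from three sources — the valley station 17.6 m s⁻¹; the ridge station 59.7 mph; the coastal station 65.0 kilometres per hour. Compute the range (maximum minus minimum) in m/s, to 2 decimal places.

9.09 m/s

the ridge station: 59.7 mph = 26.6883 m/s.
the coastal station: 65.0 km/h = 18.0556 m/s.
Spread: 26.6883 − 17.6000 = 9.09 m/s.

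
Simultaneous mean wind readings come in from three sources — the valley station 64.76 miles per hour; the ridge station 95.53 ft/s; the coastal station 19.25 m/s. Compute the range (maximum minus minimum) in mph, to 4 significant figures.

the ridge station: 95.53 ft/s = 65.1341 mph.
the coastal station: 19.25 m/s = 43.0610 mph.
Spread: 65.1341 − 43.0610 = 22.07 mph.

22.07 mph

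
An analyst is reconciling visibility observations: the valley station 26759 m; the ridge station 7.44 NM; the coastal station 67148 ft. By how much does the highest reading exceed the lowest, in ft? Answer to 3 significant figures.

the valley station: 26759 m = 87791.99 ft.
the ridge station: 7.44 nmi = 45206.30 ft.
Spread: 87791.99 − 45206.30 = 42600 ft.

42600 ft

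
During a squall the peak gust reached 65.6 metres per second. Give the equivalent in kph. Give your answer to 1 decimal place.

236.2 km/h

1 m/s = 3.6 km/h, so 65.6 × 3.6 = 236.2 km/h.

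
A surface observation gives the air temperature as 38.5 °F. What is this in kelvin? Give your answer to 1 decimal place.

First to °C: 3.61 °C.
Then to K: 276.8 K.

276.8 K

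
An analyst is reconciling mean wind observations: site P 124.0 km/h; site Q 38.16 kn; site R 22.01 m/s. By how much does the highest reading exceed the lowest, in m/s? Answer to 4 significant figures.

site P: 124.0 km/h = 34.4444 m/s.
site Q: 38.16 kt = 19.6312 m/s.
Spread: 34.4444 − 19.6312 = 14.81 m/s.

14.81 m/s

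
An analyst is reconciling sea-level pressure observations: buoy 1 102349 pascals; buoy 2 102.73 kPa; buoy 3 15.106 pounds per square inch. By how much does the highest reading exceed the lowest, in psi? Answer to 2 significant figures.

buoy 1: 102349 Pa = 14.8445 psi.
buoy 2: 102.73 kPa = 14.8997 psi.
Spread: 15.1060 − 14.8445 = 0.26 psi.

0.26 psi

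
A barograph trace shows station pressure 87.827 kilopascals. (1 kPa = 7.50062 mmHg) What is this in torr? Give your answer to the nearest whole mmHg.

659 mmHg

1 kPa = 7.50062 mmHg, so 87.827 × 7.50062 = 659 mmHg.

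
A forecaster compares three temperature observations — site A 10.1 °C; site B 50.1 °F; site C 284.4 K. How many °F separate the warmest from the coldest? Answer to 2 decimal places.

2.15 °F

site B: 50.1 °F = 10.056 °C.
site C: 284.4 K = 11.250 °C.
Spread: 11.250 − 10.056 = 1.194 °C = 2.15 °F.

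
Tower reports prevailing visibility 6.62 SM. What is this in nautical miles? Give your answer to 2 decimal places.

5.75 nmi

1 SM = 0.868976 nmi, so 6.62 × 0.868976 = 5.75 nmi.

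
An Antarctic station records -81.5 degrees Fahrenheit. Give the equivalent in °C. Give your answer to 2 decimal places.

-63.06 °C

°C = (°F − 32) × 5/9 = (-81.5 − 32) / 1.8 = -63.06 °C.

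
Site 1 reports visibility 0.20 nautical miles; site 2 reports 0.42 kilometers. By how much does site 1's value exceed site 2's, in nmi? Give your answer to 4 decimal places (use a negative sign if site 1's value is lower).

-0.0268 nmi

site 2: 0.42 km = 0.226782 nmi.
Difference: 0.200000 − 0.226782 = -0.0268 nmi.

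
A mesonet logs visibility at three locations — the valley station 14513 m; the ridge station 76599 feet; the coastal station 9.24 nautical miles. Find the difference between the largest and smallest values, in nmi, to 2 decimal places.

4.77 nmi

the valley station: 14513 m = 7.8364 nmi.
the ridge station: 76599 ft = 12.6066 nmi.
Spread: 12.6066 − 7.8364 = 4.77 nmi.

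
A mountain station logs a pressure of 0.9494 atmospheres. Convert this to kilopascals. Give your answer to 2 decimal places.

96.20 kPa

1 atm = 101.325 kPa, so 0.9494 × 101.325 = 96.20 kPa.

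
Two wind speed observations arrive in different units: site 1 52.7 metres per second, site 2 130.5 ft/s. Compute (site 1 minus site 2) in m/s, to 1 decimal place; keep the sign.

site 2: 130.5 ft/s = 39.776 m/s.
Difference: 52.700 − 39.776 = 12.9 m/s.

12.9 m/s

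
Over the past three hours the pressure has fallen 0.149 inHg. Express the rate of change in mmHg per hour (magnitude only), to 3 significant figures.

1.26 mmHg per hour

0.149 inHg / 3 h × 25.4 mmHg/inHg = 1.26 mmHg/h.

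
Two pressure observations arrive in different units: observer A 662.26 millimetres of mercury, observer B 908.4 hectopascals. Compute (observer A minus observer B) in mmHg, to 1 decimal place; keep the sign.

-19.1 mmHg

observer B: 908.4 hPa = 681.356 mmHg.
Difference: 662.260 − 681.356 = -19.1 mmHg.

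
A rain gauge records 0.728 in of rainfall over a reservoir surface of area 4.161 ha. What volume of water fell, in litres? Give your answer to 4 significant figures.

769400 litres

Depth: 0.728 in × 25.4 = 18.4912 mm.
Area: 4.161 ha = 41610 m².
1 mm over 1 m² is 1 L, so volume = 18.4912 × 41610 = 769418.83 L ≈ 769400 L.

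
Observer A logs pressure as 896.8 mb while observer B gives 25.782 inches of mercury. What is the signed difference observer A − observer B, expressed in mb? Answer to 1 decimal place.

23.7 mb

observer B: 25.782 inHg = 873.079 mb.
Difference: 896.800 − 873.079 = 23.7 mb.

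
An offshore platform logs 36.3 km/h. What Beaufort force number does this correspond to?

Beaufort force 5

36.3 km/h = 10.1 m/s, which is Beaufort 5 (fresh breeze, 8.0–10.7 m/s).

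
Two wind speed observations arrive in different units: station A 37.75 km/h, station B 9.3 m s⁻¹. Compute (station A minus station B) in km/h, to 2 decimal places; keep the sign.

station B: 9.3 m/s = 33.4800 km/h.
Difference: 37.7500 − 33.4800 = 4.27 km/h.

4.27 km/h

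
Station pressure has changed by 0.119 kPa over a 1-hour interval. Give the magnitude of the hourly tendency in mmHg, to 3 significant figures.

0.119 kPa / 1 h × 7.50062 mmHg/kPa = 0.893 mmHg/h.

0.893 mmHg per hour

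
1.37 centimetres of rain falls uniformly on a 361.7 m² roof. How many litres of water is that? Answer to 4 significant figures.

4955 litres

Depth: 1.37 cm × 10 = 13.7 mm.
1 mm over 1 m² is 1 L, so volume = 13.7 × 361.7 = 4955.29 L ≈ 4955 L.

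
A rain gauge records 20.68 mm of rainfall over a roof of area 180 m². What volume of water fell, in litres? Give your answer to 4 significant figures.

1 mm over 1 m² is 1 L, so volume = 20.68 × 180 = 3722.4 L ≈ 3722 L.

3722 litres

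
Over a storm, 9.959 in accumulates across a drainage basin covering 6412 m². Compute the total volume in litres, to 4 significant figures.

1622000 litres

Depth: 9.959 in × 25.4 = 252.9586 mm.
1 mm over 1 m² is 1 L, so volume = 252.9586 × 6412 = 1621970.5 L ≈ 1622000 L.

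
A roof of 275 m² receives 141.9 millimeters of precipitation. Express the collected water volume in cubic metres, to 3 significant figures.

39.0 cubic metres

1 mm over 1 m² is 1 L, so volume = 141.9 × 275 = 39022.5 L = 39.0 m³.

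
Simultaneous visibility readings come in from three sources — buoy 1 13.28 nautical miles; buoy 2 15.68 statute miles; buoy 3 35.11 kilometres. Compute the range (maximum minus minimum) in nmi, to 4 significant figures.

buoy 2: 15.68 SM = 13.62555 nmi.
buoy 3: 35.11 km = 18.95788 nmi.
Spread: 18.95788 − 13.28000 = 5.678 nmi.

5.678 nmi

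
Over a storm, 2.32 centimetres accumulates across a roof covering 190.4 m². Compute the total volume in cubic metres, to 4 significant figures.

4.417 cubic metres

Depth: 2.32 cm × 10 = 23.2 mm.
1 mm over 1 m² is 1 L, so volume = 23.2 × 190.4 = 4417.28 L = 4.417 m³.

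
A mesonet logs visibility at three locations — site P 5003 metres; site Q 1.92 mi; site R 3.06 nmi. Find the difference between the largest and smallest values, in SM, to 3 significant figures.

1.60 SM

site P: 5003 m = 3.1087 SM.
site R: 3.06 nmi = 3.5214 SM.
Spread: 3.5214 − 1.9200 = 1.60 SM.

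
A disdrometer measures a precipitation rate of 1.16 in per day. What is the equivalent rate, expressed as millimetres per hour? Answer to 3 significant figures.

1.23 mm/hour

1.16 in/day × 25.4 mm/in × 0.0416667 day/hour = 1.23 mm/hour.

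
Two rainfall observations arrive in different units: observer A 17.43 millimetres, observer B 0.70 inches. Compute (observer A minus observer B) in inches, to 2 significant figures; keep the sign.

observer A: 17.43 mm = 0.68622 in.
Difference: 0.68622 − 0.70000 = -0.014 in.

-0.014 in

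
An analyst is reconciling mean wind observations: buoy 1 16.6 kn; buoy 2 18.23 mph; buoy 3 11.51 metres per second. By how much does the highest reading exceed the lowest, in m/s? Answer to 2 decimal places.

buoy 1: 16.6 kt = 8.5398 m/s.
buoy 2: 18.23 mph = 8.1495 m/s.
Spread: 11.5100 − 8.1495 = 3.36 m/s.

3.36 m/s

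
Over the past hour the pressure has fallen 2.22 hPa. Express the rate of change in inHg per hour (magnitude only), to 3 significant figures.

0.0656 inHg per hour

2.22 hPa / 1 h × 0.02953 inHg/hPa = 0.0656 inHg/h.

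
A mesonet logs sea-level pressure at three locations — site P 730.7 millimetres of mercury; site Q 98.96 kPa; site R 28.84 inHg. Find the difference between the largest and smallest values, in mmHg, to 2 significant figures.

12 mmHg

site Q: 98.96 kPa = 742.26 mmHg.
site R: 28.84 inHg = 732.54 mmHg.
Spread: 742.26 − 730.70 = 12 mmHg.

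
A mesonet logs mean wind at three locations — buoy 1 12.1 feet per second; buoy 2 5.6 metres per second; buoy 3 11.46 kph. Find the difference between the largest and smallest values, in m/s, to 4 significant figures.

buoy 1: 12.1 ft/s = 3.68808 m/s.
buoy 3: 11.46 km/h = 3.18333 m/s.
Spread: 5.60000 − 3.18333 = 2.417 m/s.

2.417 m/s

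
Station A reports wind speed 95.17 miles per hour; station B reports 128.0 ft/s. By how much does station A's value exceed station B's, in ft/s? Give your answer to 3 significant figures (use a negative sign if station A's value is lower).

11.6 ft/s

station A: 95.17 mph = 139.583 ft/s.
Difference: 139.583 − 128.000 = 11.6 ft/s.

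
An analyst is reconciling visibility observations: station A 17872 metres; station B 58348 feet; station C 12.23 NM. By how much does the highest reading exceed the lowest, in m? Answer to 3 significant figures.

station B: 58348 ft = 17784.47 m.
station C: 12.23 nmi = 22649.96 m.
Spread: 22649.96 − 17784.47 = 4870 m.

4870 m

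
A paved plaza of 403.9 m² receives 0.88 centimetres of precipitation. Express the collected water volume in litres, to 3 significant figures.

3550 litres

Depth: 0.88 cm × 10 = 8.8 mm.
1 mm over 1 m² is 1 L, so volume = 8.8 × 403.9 = 3554.32 L ≈ 3550 L.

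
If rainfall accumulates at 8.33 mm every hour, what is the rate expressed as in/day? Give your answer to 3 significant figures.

8.33 mm/hour × 0.0393701 in/mm × 24 hour/day = 7.87 in/day.

7.87 in/day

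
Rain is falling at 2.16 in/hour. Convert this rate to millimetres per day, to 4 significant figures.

1317 mm/day

2.16 in/hour × 25.4 mm/in × 24 hour/day = 1317 mm/day.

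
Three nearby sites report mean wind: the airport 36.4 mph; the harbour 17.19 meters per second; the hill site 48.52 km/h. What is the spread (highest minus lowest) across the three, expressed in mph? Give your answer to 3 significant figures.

the harbour: 17.19 m/s = 38.4529 mph.
the hill site: 48.52 km/h = 30.1489 mph.
Spread: 38.4529 − 30.1489 = 8.30 mph.

8.30 mph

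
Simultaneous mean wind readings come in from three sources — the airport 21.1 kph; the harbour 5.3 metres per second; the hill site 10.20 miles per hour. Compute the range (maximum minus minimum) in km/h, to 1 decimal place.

the harbour: 5.3 m/s = 19.080 km/h.
the hill site: 10.20 mph = 16.415 km/h.
Spread: 21.100 − 16.415 = 4.7 km/h.

4.7 km/h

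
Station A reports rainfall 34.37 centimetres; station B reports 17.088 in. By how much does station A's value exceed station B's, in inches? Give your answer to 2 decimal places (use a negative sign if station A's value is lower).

-3.56 in

station A: 34.37 cm = 13.5315 in.
Difference: 13.5315 − 17.0880 = -3.56 in.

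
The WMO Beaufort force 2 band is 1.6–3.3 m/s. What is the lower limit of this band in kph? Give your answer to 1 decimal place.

5.8 km/h

1.6–3.3 m/s × 3.6 = 5.8–11.9 km/h.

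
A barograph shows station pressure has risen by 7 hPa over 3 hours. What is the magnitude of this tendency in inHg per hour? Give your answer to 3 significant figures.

7 hPa / 3 h × 0.02953 inHg/hPa = 0.0689 inHg/h.

0.0689 inHg per hour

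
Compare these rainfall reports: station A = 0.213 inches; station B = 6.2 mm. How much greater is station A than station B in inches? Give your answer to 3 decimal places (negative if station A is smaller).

station B: 6.2 mm = 0.24409 in.
Difference: 0.21300 − 0.24409 = -0.031 in.

-0.031 in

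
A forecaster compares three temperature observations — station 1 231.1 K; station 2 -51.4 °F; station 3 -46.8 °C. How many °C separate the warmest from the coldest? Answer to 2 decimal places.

station 1: 231.1 K = -42.050 °C.
station 2: -51.4 °F = -46.333 °C.
Spread: (-42.050) − (-46.800) = 4.750 °C.

4.75 °C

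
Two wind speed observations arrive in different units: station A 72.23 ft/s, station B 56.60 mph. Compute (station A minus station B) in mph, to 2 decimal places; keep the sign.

-7.35 mph

station A: 72.23 ft/s = 49.2477 mph.
Difference: 49.2477 − 56.6000 = -7.35 mph.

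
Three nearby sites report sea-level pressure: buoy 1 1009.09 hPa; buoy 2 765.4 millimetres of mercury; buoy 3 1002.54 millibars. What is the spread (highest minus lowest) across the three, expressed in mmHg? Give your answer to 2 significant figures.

13 mmHg

buoy 1: 1009.09 hPa = 756.88 mmHg.
buoy 3: 1002.54 mb = 751.97 mmHg.
Spread: 765.40 − 751.97 = 13 mmHg.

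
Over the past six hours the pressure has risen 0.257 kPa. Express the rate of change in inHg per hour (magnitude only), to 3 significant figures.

0.0126 inHg per hour

0.257 kPa / 6 h × 0.2953 inHg/kPa = 0.0126 inHg/h.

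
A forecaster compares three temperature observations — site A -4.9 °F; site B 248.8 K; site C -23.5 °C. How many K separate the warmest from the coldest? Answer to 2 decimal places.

site A: -4.9 °F = -20.500 °C.
site B: 248.8 K = -24.350 °C.
Spread: (-20.500) − (-24.350) = 3.850 °C.

3.85 K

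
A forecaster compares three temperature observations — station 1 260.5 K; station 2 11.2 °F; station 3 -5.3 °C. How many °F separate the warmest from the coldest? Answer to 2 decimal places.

13.23 °F

station 1: 260.5 K = -12.650 °C.
station 2: 11.2 °F = -11.556 °C.
Spread: (-5.300) − (-12.650) = 7.350 °C = 13.23 °F.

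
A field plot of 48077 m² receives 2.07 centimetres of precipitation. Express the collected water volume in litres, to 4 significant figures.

Depth: 2.07 cm × 10 = 20.7 mm.
1 mm over 1 m² is 1 L, so volume = 20.7 × 48077 = 995193.9 L ≈ 995200 L.

995200 litres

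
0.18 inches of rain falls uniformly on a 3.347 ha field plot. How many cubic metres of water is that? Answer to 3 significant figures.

Depth: 0.18 in × 25.4 = 4.572 mm.
Area: 3.347 ha = 33470 m².
1 mm over 1 m² is 1 L, so volume = 4.572 × 33470 = 153024.84 L = 153 m³.

153 cubic metres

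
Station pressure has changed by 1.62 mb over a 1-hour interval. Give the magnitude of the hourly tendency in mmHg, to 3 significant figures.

1.22 mmHg per hour

1.62 mb / 1 h × 0.750062 mmHg/mb = 1.22 mmHg/h.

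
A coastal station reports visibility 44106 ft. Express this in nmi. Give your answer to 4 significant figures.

1 ft = 0.000164579 nmi, so 44106 × 0.000164579 = 7.259 nmi.

7.259 nmi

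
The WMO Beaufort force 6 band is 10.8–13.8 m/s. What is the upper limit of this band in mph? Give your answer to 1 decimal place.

10.8–13.8 m/s × 2.237 = 24.2–30.9 mph.

30.9 mph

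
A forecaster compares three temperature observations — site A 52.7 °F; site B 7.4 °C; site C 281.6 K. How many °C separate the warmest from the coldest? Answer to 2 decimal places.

site A: 52.7 °F = 11.500 °C.
site C: 281.6 K = 8.450 °C.
Spread: 11.500 − 7.400 = 4.100 °C.

4.10 °C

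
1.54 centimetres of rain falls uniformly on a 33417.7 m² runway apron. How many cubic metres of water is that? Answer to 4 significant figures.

514.6 cubic metres

Depth: 1.54 cm × 10 = 15.4 mm.
1 mm over 1 m² is 1 L, so volume = 15.4 × 33417.7 = 514632.58 L = 514.6 m³.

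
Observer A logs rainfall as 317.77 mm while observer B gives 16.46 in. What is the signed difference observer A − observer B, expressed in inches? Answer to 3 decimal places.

-3.949 in

observer A: 317.77 mm = 12.51063 in.
Difference: 12.51063 − 16.46000 = -3.949 in.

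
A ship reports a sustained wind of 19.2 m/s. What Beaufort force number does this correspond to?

Beaufort force 8

19.2 m/s lies in the Beaufort 8 band (gale, 17.2–20.7 m/s).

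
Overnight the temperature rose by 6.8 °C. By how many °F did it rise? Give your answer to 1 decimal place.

A change of 1 °C equals a change of 1.8 °F: Δ°F = 6.8 × 1.8 = 12.2 °F.

12.2 °F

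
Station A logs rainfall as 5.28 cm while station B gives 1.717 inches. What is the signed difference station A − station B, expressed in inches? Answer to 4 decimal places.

0.3617 in

station A: 5.28 cm = 2.078740 in.
Difference: 2.078740 − 1.717000 = 0.3617 in.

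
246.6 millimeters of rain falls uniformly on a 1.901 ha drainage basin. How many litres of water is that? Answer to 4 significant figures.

Area: 1.901 ha = 19010 m².
1 mm over 1 m² is 1 L, so volume = 246.6 × 19010 = 4687866 L ≈ 4688000 L.

4688000 litres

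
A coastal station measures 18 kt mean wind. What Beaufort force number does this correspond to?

Beaufort force 5

18 kt lies in the Beaufort 5 band (fresh breeze, 17–21 kt).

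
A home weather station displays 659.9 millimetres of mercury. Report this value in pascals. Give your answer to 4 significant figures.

1 mmHg = 133.322 Pa, so 659.9 × 133.322 = 87980 Pa.

87980 Pa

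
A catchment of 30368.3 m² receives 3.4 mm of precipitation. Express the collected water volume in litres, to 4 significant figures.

103300 litres

1 mm over 1 m² is 1 L, so volume = 3.4 × 30368.3 = 103252.22 L ≈ 103300 L.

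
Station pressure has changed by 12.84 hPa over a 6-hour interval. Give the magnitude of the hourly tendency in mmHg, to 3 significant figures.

1.61 mmHg per hour

12.84 hPa / 6 h × 0.750062 mmHg/hPa = 1.61 mmHg/h.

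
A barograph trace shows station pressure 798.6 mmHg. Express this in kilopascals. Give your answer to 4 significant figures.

106.5 kPa

1 mmHg = 0.133322 kPa, so 798.6 × 0.133322 = 106.5 kPa.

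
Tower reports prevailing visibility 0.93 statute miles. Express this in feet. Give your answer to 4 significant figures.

1 SM = 5280 ft, so 0.93 × 5280 = 4910 ft.

4910 ft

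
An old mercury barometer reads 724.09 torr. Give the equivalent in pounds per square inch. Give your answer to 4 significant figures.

14.00 psi

1 mmHg = 0.0193368 psi, so 724.09 × 0.0193368 = 14.00 psi.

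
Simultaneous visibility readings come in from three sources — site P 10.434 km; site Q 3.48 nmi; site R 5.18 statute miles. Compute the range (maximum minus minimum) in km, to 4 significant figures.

site Q: 3.48 nmi = 6.44496 km.
site R: 5.18 SM = 8.33640 km.
Spread: 10.43400 − 6.44496 = 3.989 km.

3.989 km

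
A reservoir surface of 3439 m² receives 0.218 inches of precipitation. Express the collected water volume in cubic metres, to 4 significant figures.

Depth: 0.218 in × 25.4 = 5.5372 mm.
1 mm over 1 m² is 1 L, so volume = 5.5372 × 3439 = 19042.431 L = 19.04 m³.

19.04 cubic metres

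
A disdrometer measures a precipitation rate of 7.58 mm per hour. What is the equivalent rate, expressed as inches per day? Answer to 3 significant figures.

7.16 in/day

7.58 mm/hour × 0.0393701 in/mm × 24 hour/day = 7.16 in/day.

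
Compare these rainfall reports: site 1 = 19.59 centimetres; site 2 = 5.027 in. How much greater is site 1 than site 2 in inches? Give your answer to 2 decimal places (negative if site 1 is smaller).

2.69 in

site 1: 19.59 cm = 7.7126 in.
Difference: 7.7126 − 5.0270 = 2.69 in.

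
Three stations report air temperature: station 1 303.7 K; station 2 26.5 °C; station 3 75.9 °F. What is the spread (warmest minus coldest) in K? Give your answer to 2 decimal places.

station 1: 303.7 K = 30.550 °C.
station 3: 75.9 °F = 24.389 °C.
Spread: 30.550 − 24.389 = 6.161 °C.

6.16 K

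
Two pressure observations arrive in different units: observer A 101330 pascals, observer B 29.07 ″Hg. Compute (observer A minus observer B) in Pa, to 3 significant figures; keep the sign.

2890 Pa

observer B: 29.07 inHg = 98442.33 Pa.
Difference: 101330.00 − 98442.33 = 2890 Pa.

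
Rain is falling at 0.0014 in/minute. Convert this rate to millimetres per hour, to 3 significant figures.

0.0014 in/minute × 25.4 mm/in × 60 minute/hour = 2.13 mm/hour.

2.13 mm/hour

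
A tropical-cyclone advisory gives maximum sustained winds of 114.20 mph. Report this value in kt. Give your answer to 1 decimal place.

1 mph = 0.868976 kt, so 114.20 × 0.868976 = 99.2 kt.

99.2 kt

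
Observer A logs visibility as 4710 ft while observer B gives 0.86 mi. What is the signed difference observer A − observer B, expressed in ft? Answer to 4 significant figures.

169.2 ft

observer B: 0.86 SM = 4540.800 ft.
Difference: 4710.000 − 4540.800 = 169.2 ft.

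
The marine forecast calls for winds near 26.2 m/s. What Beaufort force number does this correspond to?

26.2 m/s lies in the Beaufort 10 band (storm, 24.5–28.4 m/s).

Beaufort force 10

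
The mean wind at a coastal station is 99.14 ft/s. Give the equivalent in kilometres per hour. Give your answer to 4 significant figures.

108.8 km/h

1 ft/s = 1.09728 km/h, so 99.14 × 1.09728 = 108.8 km/h.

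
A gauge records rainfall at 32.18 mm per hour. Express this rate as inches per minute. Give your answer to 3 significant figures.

32.18 mm/hour × 0.0393701 in/mm × 0.0166667 hour/minute = 0.0211 in/minute.

0.0211 in/minute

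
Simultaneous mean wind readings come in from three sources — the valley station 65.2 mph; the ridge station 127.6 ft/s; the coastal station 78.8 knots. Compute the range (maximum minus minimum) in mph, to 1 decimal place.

25.5 mph

the ridge station: 127.6 ft/s = 87.000 mph.
the coastal station: 78.8 kt = 90.681 mph.
Spread: 90.681 − 65.200 = 25.5 mph.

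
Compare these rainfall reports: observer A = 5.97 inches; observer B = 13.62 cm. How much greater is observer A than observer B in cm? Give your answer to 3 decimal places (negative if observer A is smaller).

observer A: 5.97 in = 15.16380 cm.
Difference: 15.16380 − 13.62000 = 1.544 cm.

1.544 cm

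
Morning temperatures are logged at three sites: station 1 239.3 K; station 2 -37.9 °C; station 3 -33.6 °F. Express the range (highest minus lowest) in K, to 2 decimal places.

station 1: 239.3 K = -33.850 °C.
station 3: -33.6 °F = -36.444 °C.
Spread: (-33.850) − (-37.900) = 4.050 °C.

4.05 K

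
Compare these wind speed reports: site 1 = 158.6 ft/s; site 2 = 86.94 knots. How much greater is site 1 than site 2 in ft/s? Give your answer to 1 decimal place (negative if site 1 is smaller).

site 2: 86.94 kt = 146.738 ft/s.
Difference: 158.600 − 146.738 = 11.9 ft/s.

11.9 ft/s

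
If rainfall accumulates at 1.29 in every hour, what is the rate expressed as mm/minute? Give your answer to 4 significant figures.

1.29 in/hour × 25.4 mm/in × 0.0166667 hour/minute = 0.5461 mm/minute.

0.5461 mm/minute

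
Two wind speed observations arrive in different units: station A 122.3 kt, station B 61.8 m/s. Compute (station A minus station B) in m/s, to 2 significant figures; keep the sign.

station A: 122.3 kt = 62.917 m/s.
Difference: 62.917 − 61.800 = 1.1 m/s.

1.1 m/s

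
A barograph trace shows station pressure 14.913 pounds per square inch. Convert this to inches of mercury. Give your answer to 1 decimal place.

1 psi = 2.03602 inHg, so 14.913 × 2.03602 = 30.4 inHg.

30.4 inHg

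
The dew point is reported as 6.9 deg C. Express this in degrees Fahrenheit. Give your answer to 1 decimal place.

44.4 °F

°F = °C × 9/5 + 32 = 6.9 × 1.8 + 32 = 44.4 °F.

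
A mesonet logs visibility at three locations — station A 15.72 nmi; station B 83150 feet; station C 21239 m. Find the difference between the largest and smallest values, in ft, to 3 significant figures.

station A: 15.72 nmi = 95516.54 ft.
station C: 21239 m = 69681.76 ft.
Spread: 95516.54 − 69681.76 = 25800 ft.

25800 ft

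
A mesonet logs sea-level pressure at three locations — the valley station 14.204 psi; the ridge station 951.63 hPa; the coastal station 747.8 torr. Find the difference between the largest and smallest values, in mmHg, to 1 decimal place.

34.0 mmHg

the valley station: 14.204 psi = 734.559 mmHg.
the ridge station: 951.63 hPa = 713.781 mmHg.
Spread: 747.800 − 713.781 = 34.0 mmHg.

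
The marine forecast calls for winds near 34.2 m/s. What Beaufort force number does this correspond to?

Beaufort force 12

34.2 m/s lies in the Beaufort 12 band (hurricane force, ≥32.7 m/s).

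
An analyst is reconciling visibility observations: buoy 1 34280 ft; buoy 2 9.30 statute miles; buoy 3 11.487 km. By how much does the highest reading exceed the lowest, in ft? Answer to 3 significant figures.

14800 ft

buoy 2: 9.30 SM = 49104.00 ft.
buoy 3: 11.487 km = 37687.01 ft.
Spread: 49104.00 − 34280.00 = 14800 ft.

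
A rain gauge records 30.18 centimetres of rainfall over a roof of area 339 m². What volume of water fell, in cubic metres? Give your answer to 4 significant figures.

Depth: 30.18 cm × 10 = 301.8 mm.
1 mm over 1 m² is 1 L, so volume = 301.8 × 339 = 102310.2 L = 102.3 m³.

102.3 cubic metres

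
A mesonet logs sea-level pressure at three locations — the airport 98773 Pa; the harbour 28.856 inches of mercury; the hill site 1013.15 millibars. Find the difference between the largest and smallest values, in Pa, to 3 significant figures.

3600 Pa

the harbour: 28.856 inHg = 97717.64 Pa.
the hill site: 1013.15 mb = 101315.00 Pa.
Spread: 101315.00 − 97717.64 = 3600 Pa.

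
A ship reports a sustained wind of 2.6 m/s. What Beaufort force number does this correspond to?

Beaufort force 2

2.6 m/s lies in the Beaufort 2 band (light breeze, 1.6–3.3 m/s).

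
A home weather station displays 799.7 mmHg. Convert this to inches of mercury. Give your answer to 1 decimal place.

1 mmHg = 0.0393701 inHg, so 799.7 × 0.0393701 = 31.5 inHg.

31.5 inHg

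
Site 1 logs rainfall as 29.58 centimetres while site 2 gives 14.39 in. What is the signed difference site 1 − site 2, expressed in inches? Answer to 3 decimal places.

site 1: 29.58 cm = 11.64567 in.
Difference: 11.64567 − 14.39000 = -2.744 in.

-2.744 in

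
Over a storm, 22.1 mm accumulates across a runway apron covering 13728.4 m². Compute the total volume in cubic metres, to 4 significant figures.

1 mm over 1 m² is 1 L, so volume = 22.1 × 13728.4 = 303397.64 L = 303.4 m³.

303.4 cubic metres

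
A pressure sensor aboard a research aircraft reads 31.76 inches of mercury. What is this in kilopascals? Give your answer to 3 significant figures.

1 inHg = 3.38639 kPa, so 31.76 × 3.38639 = 108 kPa.

108 kPa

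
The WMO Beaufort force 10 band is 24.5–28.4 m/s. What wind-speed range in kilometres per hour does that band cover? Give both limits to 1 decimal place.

24.5–28.4 m/s × 3.6 = 88.2–102.2 km/h.

88.2 to 102.2 km/h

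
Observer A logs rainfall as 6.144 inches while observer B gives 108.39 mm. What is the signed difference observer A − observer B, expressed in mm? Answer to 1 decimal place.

47.7 mm

observer A: 6.144 in = 156.058 mm.
Difference: 156.058 − 108.390 = 47.7 mm.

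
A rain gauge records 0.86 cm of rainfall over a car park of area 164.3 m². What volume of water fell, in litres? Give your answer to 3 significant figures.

Depth: 0.86 cm × 10 = 8.6 mm.
1 mm over 1 m² is 1 L, so volume = 8.6 × 164.3 = 1412.98 L ≈ 1410 L.

1410 litres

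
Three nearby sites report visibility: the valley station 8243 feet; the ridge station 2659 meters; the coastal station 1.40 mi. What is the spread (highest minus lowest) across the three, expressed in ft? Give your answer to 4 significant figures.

the ridge station: 2659 m = 8723.75 ft.
the coastal station: 1.40 SM = 7392.00 ft.
Spread: 8723.75 − 7392.00 = 1332 ft.

1332 ft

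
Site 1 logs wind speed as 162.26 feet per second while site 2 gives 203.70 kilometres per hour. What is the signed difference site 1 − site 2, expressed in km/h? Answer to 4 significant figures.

-25.66 km/h

site 1: 162.26 ft/s = 178.0447 km/h.
Difference: 178.0447 − 203.7000 = -25.66 km/h.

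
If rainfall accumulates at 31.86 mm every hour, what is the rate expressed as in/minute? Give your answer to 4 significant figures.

0.02091 in/minute

31.86 mm/hour × 0.0393701 in/mm × 0.0166667 hour/minute = 0.02091 in/minute.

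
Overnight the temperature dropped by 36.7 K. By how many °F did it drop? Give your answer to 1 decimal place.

66.1 °F

For a temperature change the 32° offset cancels: Δ°F = 36.7 × 1.8 = 66.1 °F.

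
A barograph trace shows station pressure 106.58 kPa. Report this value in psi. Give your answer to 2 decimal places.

15.46 psi

1 kPa = 0.145038 psi, so 106.58 × 0.145038 = 15.46 psi.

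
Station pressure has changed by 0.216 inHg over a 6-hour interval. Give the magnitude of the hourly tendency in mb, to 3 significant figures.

1.22 mb per hour

0.216 inHg / 6 h × 33.8639 mb/inHg = 1.22 mb/h.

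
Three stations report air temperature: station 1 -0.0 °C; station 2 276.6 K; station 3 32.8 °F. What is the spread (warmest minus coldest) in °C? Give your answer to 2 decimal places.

station 2: 276.6 K = 3.450 °C.
station 3: 32.8 °F = 0.444 °C.
Spread: 3.450 − 0.000 = 3.450 °C.

3.45 °C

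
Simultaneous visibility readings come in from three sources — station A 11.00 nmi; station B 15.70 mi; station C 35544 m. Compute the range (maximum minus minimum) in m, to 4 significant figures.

station A: 11.00 nmi = 20372.00 m.
station B: 15.70 SM = 25266.70 m.
Spread: 35544.00 − 20372.00 = 15170 m.

15170 m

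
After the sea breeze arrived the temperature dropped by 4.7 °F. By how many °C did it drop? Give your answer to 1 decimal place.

2.6 °C

Converting a difference, only the 9/5 scale factor applies: Δ°C = 4.7 × 0.5556 = 2.6 °C.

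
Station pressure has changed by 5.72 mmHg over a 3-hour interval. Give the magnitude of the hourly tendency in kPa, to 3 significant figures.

5.72 mmHg / 3 h × 0.133322 kPa/mmHg = 0.254 kPa/h.

0.254 kPa per hour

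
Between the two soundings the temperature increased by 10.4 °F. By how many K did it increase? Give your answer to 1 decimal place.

Converting a difference, only the 9/5 scale factor applies: ΔK = 10.4 × 0.5556 = 5.8 K.

5.8 K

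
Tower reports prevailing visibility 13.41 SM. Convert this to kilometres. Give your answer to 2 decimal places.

1 SM = 1.60934 km, so 13.41 × 1.60934 = 21.58 km.

21.58 km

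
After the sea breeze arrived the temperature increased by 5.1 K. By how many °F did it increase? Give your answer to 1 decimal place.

9.2 °F

Converting a difference, only the 9/5 scale factor applies: Δ°F = 5.1 × 1.8 = 9.2 °F.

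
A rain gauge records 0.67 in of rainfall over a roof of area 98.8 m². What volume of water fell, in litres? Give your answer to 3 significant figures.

1680 litres

Depth: 0.67 in × 25.4 = 17.018 mm.
1 mm over 1 m² is 1 L, so volume = 17.018 × 98.8 = 1681.3784 L ≈ 1680 L.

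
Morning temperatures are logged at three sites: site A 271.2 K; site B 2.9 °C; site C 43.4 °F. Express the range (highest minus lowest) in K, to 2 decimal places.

site A: 271.2 K = -1.950 °C.
site C: 43.4 °F = 6.333 °C.
Spread: 6.333 − (-1.950) = 8.283 °C.

8.28 K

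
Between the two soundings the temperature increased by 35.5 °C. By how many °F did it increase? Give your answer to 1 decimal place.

63.9 °F

Converting a difference, only the 9/5 scale factor applies: Δ°F = 35.5 × 1.8 = 63.9 °F.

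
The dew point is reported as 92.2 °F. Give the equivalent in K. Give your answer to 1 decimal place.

306.6 K

First to °C: 33.44 °C.
Then to K: 306.6 K.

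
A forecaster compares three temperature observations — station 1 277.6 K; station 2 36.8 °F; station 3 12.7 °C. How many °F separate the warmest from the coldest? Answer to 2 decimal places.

station 1: 277.6 K = 4.450 °C.
station 2: 36.8 °F = 2.667 °C.
Spread: 12.700 − 2.667 = 10.033 °C = 18.06 °F.

18.06 °F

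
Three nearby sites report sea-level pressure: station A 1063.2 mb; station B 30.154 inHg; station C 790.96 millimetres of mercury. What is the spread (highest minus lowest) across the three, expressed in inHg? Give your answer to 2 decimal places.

1.24 inHg

station A: 1063.2 mb = 31.3963 inHg.
station C: 790.96 mmHg = 31.1402 inHg.
Spread: 31.3963 − 30.1540 = 1.24 inHg.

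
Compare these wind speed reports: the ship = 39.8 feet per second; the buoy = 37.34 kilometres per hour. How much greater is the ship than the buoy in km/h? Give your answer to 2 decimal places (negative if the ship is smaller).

6.33 km/h

the ship: 39.8 ft/s = 43.6717 km/h.
Difference: 43.6717 − 37.3400 = 6.33 km/h.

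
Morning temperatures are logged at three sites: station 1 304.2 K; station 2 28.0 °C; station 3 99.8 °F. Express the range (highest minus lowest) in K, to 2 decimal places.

station 1: 304.2 K = 31.050 °C.
station 3: 99.8 °F = 37.667 °C.
Spread: 37.667 − 28.000 = 9.667 °C.

9.67 K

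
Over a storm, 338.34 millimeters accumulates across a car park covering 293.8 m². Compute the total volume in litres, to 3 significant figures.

99400 litres

1 mm over 1 m² is 1 L, so volume = 338.34 × 293.8 = 99404.292 L ≈ 99400 L.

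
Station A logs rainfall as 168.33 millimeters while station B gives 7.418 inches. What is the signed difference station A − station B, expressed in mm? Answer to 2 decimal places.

station B: 7.418 in = 188.4172 mm.
Difference: 168.3300 − 188.4172 = -20.09 mm.

-20.09 mm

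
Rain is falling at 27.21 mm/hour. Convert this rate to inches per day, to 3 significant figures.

27.21 mm/hour × 0.0393701 in/mm × 24 hour/day = 25.7 in/day.

25.7 in/day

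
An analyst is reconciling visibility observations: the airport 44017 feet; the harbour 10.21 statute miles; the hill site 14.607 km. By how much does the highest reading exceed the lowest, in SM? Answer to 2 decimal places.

1.87 SM

the airport: 44017 ft = 8.3366 SM.
the hill site: 14.607 km = 9.0764 SM.
Spread: 10.2100 − 8.3366 = 1.87 SM.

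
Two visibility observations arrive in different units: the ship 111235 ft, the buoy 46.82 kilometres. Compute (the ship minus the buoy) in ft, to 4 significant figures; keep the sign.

the buoy: 46.82 km = 153608.92 ft.
Difference: 111235.00 − 153608.92 = -42370 ft.

-42370 ft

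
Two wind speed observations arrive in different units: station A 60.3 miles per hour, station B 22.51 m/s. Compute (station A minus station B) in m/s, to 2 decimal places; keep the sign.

4.45 m/s

station A: 60.3 mph = 26.9565 m/s.
Difference: 26.9565 − 22.5100 = 4.45 m/s.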